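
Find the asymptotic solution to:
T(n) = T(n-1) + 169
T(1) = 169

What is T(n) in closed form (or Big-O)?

Unrolling: T(n) = T(n-1) + 169 = T(n-2) + 2*169 = ... = T(1) + (n-1)*169 = 169 + (n-1)*169 = 169n.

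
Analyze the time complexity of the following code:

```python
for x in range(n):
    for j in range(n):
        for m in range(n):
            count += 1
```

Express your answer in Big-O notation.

Time complexity: O(n^3).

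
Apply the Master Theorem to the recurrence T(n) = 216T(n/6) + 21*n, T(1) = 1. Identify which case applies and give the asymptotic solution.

a=216, b=6, f(n)=21*n.
log_6(216) = 3 > 1.
Since f(n) = O(n^1) is polynomially smaller than n^3, Case 1 applies.
T(n) = Theta(n^3).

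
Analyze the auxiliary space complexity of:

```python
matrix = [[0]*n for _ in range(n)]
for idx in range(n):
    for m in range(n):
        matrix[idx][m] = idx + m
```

Space complexity: O(n^2).
A 2D structure of size n x n is allocated.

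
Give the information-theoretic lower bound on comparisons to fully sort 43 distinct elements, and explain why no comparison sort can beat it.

A comparison sort is a binary decision tree whose leaves are the 43! = 60415263063373835637355132068513997507264512000000000 possible output permutations. A binary tree with L leaves has height >= ceil(log_2(L)). So any comparison sort needs >= ceil(log_2(43!)) = 176 comparisons in the worst case.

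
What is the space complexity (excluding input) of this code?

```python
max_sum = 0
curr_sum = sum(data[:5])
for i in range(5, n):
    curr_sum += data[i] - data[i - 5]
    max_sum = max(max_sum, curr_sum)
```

Space complexity: O(1).
Only a constant amount of auxiliary storage is used; nothing grows with n.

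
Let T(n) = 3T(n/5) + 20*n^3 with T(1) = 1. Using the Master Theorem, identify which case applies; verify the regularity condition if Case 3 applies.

a=3, b=5, f(n)=20*n^3.
log_5(3) = 0.6826 < 3.
f(n) = Omega(n^(0.6826+epsilon)) for some epsilon > 0, so Case 3 is the candidate.
Regularity: a*f(n/b) = 3*20*(n/5)^3 = (3/125)*20*n^3 <= c*f(n) with c = 3/125 < 1. Satisfied.
Case 3: T(n) = Theta(n^3).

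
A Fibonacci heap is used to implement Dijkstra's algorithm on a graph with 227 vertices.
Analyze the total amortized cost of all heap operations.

Dijkstra performs 227 insert, 227 extract-min, and at most E decrease-key operations. With Fibonacci heap: insert O(1) amortized, extract-min O(log n) amortized, decrease-key O(1) amortized. Total with n = 227: O(n * 1 + n * log n + E * 1) = O(n log n + E).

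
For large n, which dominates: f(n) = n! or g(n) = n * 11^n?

f(n) = n! grows faster: by Stirling n! ~ (n/e)^n sqrt(2*pi*n); (n/e)^n eventually dominates n * 11^n.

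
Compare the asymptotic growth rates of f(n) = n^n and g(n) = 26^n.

f(n) = n^n grows faster: n^n / 26^n = (n/26)^n -> infinity once n > 26.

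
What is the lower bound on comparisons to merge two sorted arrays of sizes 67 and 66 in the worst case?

Adversary: with |67 - 66| <= 1 the inputs can be fully interleaved so that every adjacent pair in the merged output comes from different arrays. Then each of the 132 adjacent pairs must be directly compared, or the algorithm cannot determine their relative order. Standard merge meets this bound.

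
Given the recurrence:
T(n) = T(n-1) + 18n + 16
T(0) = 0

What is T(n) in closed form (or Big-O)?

Dominant term in sum is 18*sum(i, i=1..n) = 18*n*(n+1)/2 = O(n^2).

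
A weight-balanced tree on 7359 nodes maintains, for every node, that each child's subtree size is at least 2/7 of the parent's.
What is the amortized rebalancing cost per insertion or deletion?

With balance ratio 2/7, tree height is O(log_{7/2}(7359)) = O(log n). A rebalance at a node of size s costs O(s) but requires Omega(s) updates in that subtree to retrigger. Summed over the O(log n) ancestors of the touched leaf, amortized rebalancing is O(log n).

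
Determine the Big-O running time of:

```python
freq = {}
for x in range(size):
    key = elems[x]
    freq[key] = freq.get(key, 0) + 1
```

Time complexity: O(n).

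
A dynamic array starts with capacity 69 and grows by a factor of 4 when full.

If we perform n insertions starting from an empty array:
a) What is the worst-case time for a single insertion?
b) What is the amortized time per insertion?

(a) Worst-case single insertion: O(n) -- when the array is full at capacity c, the resize copies all c elements, and c can be Theta(n).
(b) Resizes happen at sizes 69, 276, 1104, ... Total copy cost for n insertions: 69 + 276 + ... = O(n) (geometric series with ratio 1/4). Amortized cost per insertion: O(n)/n = O(1).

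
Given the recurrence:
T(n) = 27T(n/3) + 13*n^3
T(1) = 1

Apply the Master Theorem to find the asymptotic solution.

a=27, b=3, f(n)=13*n^3. log_3(27) = 3. Case 2: T(n) = O(n^3 log n).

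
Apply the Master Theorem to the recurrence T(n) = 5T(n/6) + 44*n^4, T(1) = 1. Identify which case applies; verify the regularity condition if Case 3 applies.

a=5, b=6, f(n)=44*n^4.
log_6(5) = 0.8982 < 4.
f(n) = Omega(n^(0.8982+epsilon)) for some epsilon > 0, so Case 3 is the candidate.
Regularity: a*f(n/b) = 5*44*(n/6)^4 = (5/1296)*44*n^4 <= c*f(n) with c = 5/1296 < 1. Satisfied.
Case 3: T(n) = Theta(n^4).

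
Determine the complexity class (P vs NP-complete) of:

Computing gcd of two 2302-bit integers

This problem is in P: the Euclidean algorithm runs in polynomial time in the bit-length.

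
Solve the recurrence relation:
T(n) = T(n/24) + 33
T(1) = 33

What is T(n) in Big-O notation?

Each step divides n by 24 and adds 33. After log_24(n) steps, T(n) = O(log n).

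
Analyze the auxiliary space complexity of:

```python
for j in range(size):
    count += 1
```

Space complexity: O(1).
Only a constant amount of auxiliary storage is used; nothing grows with n.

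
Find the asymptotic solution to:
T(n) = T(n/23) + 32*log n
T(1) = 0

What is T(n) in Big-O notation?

Each of the log_23(n) levels adds O(log n). T(n) = O(log^2 n).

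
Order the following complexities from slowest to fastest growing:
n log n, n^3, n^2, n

Ordered by growth rate: n < n log n < n^2 < n^3.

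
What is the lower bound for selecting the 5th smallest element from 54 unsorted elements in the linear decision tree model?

Selecting the 5th smallest of 54 elements requires Omega(n) comparisons. Every element must be compared at least once. The BFPRT algorithm achieves O(n), making this tight.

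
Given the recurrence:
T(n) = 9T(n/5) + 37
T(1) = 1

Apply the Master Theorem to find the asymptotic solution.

a=9, b=5, f(n)=37. log_5(9) = 1.365. Case 1 of Master Theorem: T(n) = O(n^1.365).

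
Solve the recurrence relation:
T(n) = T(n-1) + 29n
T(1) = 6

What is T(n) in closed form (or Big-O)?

Unrolling: T(n) = 6 + 29*(2 + 3 + ... + n) = 6 + 29*(n(n+1)/2 - 1) = O(n^2).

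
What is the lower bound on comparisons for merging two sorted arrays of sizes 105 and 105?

Adversary argument: with sizes 105 and 105 (differing by at most 1), interleave the two arrays so that every consecutive pair in the output comes from different inputs. Then each of the 209 adjacent output pairs must be directly compared, or the algorithm cannot determine their relative order. So 209 comparisons are necessary; standard merge achieves this.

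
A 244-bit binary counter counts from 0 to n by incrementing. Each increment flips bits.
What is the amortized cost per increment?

Bit i flips every 2^i increments. Total flips over n increments: sum_{i=0}^{244} n/2^i < 2n. Amortized cost: 2n/n = O(1).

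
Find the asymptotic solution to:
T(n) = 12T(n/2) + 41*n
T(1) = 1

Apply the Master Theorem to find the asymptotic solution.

a=12, b=2, f(n)=41*n. log_2(12) = 3.585. Case 1 of Master Theorem: T(n) = O(n^3.585).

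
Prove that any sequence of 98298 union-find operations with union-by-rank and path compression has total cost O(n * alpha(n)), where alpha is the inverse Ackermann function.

Using Tarjan's analysis with rank-based potential function. Union-by-rank keeps tree height O(log n). Path compression flattens paths during find. For n = 98298 operations, total cost is O(n * alpha(n)), effectively O(n) since alpha grows incredibly slowly.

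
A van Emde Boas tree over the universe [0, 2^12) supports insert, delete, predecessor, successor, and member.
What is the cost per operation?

vEB recursively partitions [0, 4096) into sqrt(u) clusters of size sqrt(u). Each operation recurses into either one cluster or the summary, never both: T(u) = T(sqrt(u)) + O(1) => T(u) = O(log log u) = O(log 12). This is worst-case, not just amortized.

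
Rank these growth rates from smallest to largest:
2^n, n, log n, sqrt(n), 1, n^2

Ordered by growth rate: 1 < log n < sqrt(n) < n < n^2 < 2^n.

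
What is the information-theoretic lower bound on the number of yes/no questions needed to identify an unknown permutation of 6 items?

There are 6! = 720 permutations. Each yes/no question gives at most 1 bit, so at least ceil(log_2(720)) = 10 questions are needed.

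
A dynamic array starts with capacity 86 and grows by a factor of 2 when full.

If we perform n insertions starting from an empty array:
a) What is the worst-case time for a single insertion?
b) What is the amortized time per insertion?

(a) Worst-case single insertion: O(n) -- when the array is full at capacity c, the resize copies all c elements, and c can be Theta(n).
(b) Resizes happen at sizes 86, 172, 344, ... Total copy cost for n insertions: 86 + 172 + ... = O(n) (geometric series with ratio 1/2). Amortized cost per insertion: O(n)/n = O(1).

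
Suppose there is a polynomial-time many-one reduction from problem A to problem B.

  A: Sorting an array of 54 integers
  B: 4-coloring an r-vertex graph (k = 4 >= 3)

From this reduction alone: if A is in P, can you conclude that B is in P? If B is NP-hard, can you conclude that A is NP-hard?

A poly-time reduction A <=_p B transfers tractability DOWN (B easy => A easy) and hardness UP (A hard => B hard), not the reverse.
From A in P, the reduction alone does NOT give B in P: any problem in P trivially reduces to SAT, yet SAT is not known to be in P.
From B NP-hard, the reduction alone does NOT give A NP-hard: again, easy problems reduce to hard ones.
(Here in fact A is P and B is NP-complete.)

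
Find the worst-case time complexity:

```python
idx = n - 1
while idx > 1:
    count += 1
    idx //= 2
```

Time complexity: O(log n).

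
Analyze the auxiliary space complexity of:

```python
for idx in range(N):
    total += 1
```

Space complexity: O(1).
Only a constant amount of auxiliary storage is used; nothing grows with n.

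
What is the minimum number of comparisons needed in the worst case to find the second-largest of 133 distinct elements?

Lower bound: finding the max needs 133-1 comparisons. By the adversary weight-doubling argument, the max must personally win >= ceil(log_2(133)) = 8 comparisons; the 2nd-largest is among those 8 losers, needing 8-1 more comparisons. Total >= 133-1 + 8-1 = 139. A balanced knockout tournament achieves this.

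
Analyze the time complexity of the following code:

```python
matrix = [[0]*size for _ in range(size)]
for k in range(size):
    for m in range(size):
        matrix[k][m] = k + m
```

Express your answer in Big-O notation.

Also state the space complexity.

Time complexity: O(n^2).
Space complexity: O(n^2).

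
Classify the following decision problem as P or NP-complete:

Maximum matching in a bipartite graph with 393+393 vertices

This problem is in P: Hopcroft-Karp runs in O(E sqrt(V)).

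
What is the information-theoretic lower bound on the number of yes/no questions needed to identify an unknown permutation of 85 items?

There are 85! = 281710411438055027694947944226061159480056634330574206405101912752560026159795933451040286452340924018275123200000000000000000000 permutations. Each yes/no question gives at most 1 bit, so at least ceil(log_2(281710411438055027694947944226061159480056634330574206405101912752560026159795933451040286452340924018275123200000000000000000000)) = 427 questions are needed.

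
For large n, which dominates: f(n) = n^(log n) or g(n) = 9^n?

g(n) = 9^n grows faster: take logs: log(n^(log n)) = (log n)^2, log(9^n) = n log 9; n dominates (log n)^2.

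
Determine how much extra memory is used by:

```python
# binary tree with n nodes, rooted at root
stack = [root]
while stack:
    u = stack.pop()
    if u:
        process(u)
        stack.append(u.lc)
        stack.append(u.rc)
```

Space complexity: O(n).
Auxiliary storage grows linearly with the input size n in the worst case.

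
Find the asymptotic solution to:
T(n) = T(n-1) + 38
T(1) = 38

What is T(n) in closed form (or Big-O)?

Unrolling: T(n) = T(n-1) + 38 = T(n-2) + 2*38 = ... = T(1) + (n-1)*38 = 38 + (n-1)*38 = 38n.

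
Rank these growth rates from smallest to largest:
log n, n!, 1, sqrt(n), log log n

Ordered by growth rate: 1 < log log n < log n < sqrt(n) < n!.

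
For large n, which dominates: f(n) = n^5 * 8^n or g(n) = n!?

g(n) = n! grows faster: by Stirling n! ~ (n/e)^n sqrt(2*pi*n); (n/e)^n eventually dominates n^5 * 8^n.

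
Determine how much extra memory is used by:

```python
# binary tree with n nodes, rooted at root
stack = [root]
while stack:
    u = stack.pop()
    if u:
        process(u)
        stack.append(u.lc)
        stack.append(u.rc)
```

Space complexity: O(n).
Auxiliary storage grows linearly with the input size n in the worst case.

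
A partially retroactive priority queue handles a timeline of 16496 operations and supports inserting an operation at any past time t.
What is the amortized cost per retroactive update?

Partially retroactive priority queues (Demaine-Iacono-Langerman) allow updates at past times with queries only at the present. With a balanced BST over the m = 16496 timeline events tracking bridges, each retroactive insert or delete is O(log m) amortized.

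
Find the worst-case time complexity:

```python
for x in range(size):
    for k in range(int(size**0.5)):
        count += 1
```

Time complexity: O(n * sqrt(n)).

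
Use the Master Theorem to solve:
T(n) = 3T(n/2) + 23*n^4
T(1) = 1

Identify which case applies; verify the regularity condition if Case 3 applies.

a=3, b=2, f(n)=23*n^4.
log_2(3) = 1.585 < 4.
f(n) = Omega(n^(1.585+epsilon)) for some epsilon > 0, so Case 3 is the candidate.
Regularity: a*f(n/b) = 3*23*(n/2)^4 = (3/16)*23*n^4 <= c*f(n) with c = 3/16 < 1. Satisfied.
Case 3: T(n) = Theta(n^4).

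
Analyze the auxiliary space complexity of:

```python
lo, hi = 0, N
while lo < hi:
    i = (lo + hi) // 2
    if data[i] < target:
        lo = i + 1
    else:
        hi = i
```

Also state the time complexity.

Space complexity: O(1).
Only a constant amount of auxiliary storage is used; nothing grows with n.
Time complexity: O(log n).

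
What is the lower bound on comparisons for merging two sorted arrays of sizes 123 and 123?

Adversary argument: with sizes 123 and 123 (differing by at most 1), interleave the two arrays so that every consecutive pair in the output comes from different inputs. Then each of the 245 adjacent output pairs must be directly compared, or the algorithm cannot determine their relative order. So 245 comparisons are necessary; standard merge achieves this.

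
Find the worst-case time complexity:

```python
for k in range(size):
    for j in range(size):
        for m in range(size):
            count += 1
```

Time complexity: O(n^3).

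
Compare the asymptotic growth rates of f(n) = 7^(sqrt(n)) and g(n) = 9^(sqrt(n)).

g(n) = 9^(sqrt(n)) grows faster: ratio is (9/7)^(sqrt(n)) -> infinity since 9/7 > 1.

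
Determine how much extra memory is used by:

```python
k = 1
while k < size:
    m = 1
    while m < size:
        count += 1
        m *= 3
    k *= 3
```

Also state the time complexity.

Space complexity: O(1).
Only a constant amount of auxiliary storage is used; nothing grows with n.
Time complexity: O(log^2 n).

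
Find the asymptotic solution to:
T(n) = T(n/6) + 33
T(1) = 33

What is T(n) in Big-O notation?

Each step divides n by 6 and adds 33. After log_6(n) steps, T(n) = O(log n).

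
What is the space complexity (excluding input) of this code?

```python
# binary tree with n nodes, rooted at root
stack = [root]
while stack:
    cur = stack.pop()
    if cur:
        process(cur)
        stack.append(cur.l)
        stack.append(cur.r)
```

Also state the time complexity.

Space complexity: O(n).
Auxiliary storage grows linearly with the input size n in the worst case.
Time complexity: O(n).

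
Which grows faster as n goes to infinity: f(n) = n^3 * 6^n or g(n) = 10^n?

g(n) = 10^n grows faster: 10^n / (n^3 6^n) = (10/6)^n / n^3 -> infinity since 10/6 > 1.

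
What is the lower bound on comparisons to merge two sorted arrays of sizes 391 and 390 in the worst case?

Adversary: with |391 - 390| <= 1 the inputs can be fully interleaved so that every adjacent pair in the merged output comes from different arrays. Then each of the 780 adjacent pairs must be directly compared, or the algorithm cannot determine their relative order. Standard merge meets this bound.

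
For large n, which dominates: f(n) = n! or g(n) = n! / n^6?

f(n) = n! grows faster: the ratio n!/(n!/n^6) = n^6 -> infinity.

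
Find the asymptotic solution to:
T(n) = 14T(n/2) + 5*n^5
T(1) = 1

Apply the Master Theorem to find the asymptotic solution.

a=14, b=2, f(n)=5*n^5. log_2(14) = 3.807 < 5. Case 3: T(n) = O(n^5).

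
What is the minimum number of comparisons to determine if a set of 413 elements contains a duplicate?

Determining if 413 elements are all distinct requires Omega(n log n) comparisons in the comparison model. This follows from the element distinctness lower bound.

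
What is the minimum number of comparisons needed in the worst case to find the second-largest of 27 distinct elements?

Lower bound: finding the max needs 27-1 comparisons. By the adversary weight-doubling argument, the max must personally win >= ceil(log_2(27)) = 5 comparisons; the 2nd-largest is among those 5 losers, needing 5-1 more comparisons. Total >= 27-1 + 5-1 = 30. A balanced knockout tournament achieves this.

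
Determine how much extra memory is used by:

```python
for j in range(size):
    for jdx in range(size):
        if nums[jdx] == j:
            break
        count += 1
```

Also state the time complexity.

Space complexity: O(1).
Only a constant amount of auxiliary storage is used; nothing grows with n.
Time complexity: O(n^2).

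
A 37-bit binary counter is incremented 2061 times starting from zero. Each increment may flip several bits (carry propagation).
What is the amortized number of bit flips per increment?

Bit i flips on every 2^i-th increment, so over 2061 increments bit i flips floor(2061/2^i) times. Summing over i: total flips < 2 * 2061. Amortized: < 2 = O(1) per increment.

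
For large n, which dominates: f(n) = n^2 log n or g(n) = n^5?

g(n) = n^5 grows faster: n^5 / (n^2 log n) = n^3/log n -> infinity.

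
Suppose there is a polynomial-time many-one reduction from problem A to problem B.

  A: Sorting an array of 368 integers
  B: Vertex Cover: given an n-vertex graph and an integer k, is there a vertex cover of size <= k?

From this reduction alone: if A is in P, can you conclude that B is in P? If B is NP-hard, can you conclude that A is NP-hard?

A poly-time reduction A <=_p B transfers tractability DOWN (B easy => A easy) and hardness UP (A hard => B hard), not the reverse.
From A in P, the reduction alone does NOT give B in P: any problem in P trivially reduces to SAT, yet SAT is not known to be in P.
From B NP-hard, the reduction alone does NOT give A NP-hard: again, easy problems reduce to hard ones.
(Here in fact A is P and B is NP-complete.)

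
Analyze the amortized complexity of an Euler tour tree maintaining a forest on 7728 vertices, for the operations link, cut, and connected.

An Euler tour tree stores each tree's Euler tour as a balanced BST keyed by tour position. On 7728 vertices: link concatenates two tours via O(1) splits/joins of size <= 2*7728 (O(log n)); cut splits the tour at the two occurrences of the edge (O(log n)); connected compares BST roots (O(log n) to find the root). All O(log n) amortized.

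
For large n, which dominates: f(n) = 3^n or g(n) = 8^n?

g(n) = 8^n grows faster: (8/3)^n -> infinity since 8/3 > 1.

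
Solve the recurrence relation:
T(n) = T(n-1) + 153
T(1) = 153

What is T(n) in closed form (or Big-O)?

Unrolling: T(n) = T(n-1) + 153 = T(n-2) + 2*153 = ... = T(1) + (n-1)*153 = 153 + (n-1)*153 = 153n.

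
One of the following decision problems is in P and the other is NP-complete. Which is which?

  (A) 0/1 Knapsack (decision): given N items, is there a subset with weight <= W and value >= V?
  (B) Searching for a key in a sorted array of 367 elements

(A) is NP-complete: reduces from Subset Sum.
(B) is P: binary search runs in O(log n).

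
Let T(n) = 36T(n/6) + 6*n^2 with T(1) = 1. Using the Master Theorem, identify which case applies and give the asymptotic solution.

a=36, b=6, f(n)=6*n^2.
log_6(36) = 2, so n^(log_b(a)) = n^2.
f(n) = Theta(n^2), so Case 2 applies.
T(n) = Theta(n^2 log n).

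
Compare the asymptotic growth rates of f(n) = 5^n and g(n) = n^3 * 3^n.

f(n) = 5^n grows faster: 5^n / (n^3 3^n) = (5/3)^n / n^3 -> infinity since 5/3 > 1.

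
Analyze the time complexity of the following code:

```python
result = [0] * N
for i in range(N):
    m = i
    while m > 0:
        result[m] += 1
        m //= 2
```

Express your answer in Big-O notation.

Time complexity: O(n log n).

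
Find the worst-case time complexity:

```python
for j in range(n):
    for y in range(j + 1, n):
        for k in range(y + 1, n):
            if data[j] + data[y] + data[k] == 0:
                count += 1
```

Time complexity: O(n^3).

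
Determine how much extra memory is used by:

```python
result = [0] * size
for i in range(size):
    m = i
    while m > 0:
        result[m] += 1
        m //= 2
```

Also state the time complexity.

Space complexity: O(n).
Auxiliary storage grows linearly with the input size n in the worst case.
Time complexity: O(n log n).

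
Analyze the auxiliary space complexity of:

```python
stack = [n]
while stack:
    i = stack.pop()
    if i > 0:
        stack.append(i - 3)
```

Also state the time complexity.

Space complexity: O(1).
Only a constant amount of auxiliary storage is used; nothing grows with n.
Time complexity: O(n).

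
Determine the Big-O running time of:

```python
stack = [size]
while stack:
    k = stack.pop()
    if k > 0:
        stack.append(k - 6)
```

Time complexity: O(n).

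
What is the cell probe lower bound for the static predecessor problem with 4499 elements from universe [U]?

The Patrascu-Thorup lower bound shows any data structure on n = 4499 elements using O(n * polylog(n)) space requires Omega(log log U) query time. van Emde Boas trees achieve O(log log U) with O(U) space.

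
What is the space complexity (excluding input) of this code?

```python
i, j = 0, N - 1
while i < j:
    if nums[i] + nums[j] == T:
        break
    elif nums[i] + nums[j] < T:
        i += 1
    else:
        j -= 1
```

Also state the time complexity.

Space complexity: O(1).
Only a constant amount of auxiliary storage is used; nothing grows with n.
Time complexity: O(n).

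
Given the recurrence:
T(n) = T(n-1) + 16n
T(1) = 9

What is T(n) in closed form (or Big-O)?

Unrolling: T(n) = 9 + 16*(2 + 3 + ... + n) = 9 + 16*(n(n+1)/2 - 1) = O(n^2).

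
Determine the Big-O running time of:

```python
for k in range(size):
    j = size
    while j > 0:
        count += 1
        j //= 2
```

Time complexity: O(n log n).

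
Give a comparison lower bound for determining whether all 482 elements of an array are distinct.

In the algebraic decision-tree model, the YES region for element distinctness on 482 elements has 482! connected components (one per ordering). Ben-Or's theorem then gives a lower bound of Omega(log(n!)) = Omega(n log n).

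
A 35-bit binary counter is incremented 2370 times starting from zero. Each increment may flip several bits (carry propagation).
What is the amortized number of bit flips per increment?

Bit i flips on every 2^i-th increment, so over 2370 increments bit i flips floor(2370/2^i) times. Summing over i: total flips < 2 * 2370. Amortized: < 2 = O(1) per increment.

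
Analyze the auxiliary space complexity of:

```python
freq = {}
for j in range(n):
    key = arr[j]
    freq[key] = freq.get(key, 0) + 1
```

Space complexity: O(n).
Auxiliary storage grows linearly with the input size n in the worst case.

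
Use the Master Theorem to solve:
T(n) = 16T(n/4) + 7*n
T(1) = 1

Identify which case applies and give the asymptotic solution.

a=16, b=4, f(n)=7*n.
log_4(16) = 2 > 1.
Since f(n) = O(n^1) is polynomially smaller than n^2, Case 1 applies.
T(n) = Theta(n^2).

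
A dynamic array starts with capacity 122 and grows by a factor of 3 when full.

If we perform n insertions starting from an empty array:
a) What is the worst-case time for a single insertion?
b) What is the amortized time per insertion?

(a) Worst-case single insertion: O(n) -- when the array is full at capacity c, the resize copies all c elements, and c can be Theta(n).
(b) Resizes happen at sizes 122, 366, 1098, ... Total copy cost for n insertions: 122 + 366 + ... = O(n) (geometric series with ratio 1/3). Amortized cost per insertion: O(n)/n = O(1).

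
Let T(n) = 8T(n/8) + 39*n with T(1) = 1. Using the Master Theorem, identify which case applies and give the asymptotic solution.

a=8, b=8, f(n)=39*n.
log_8(8) = 1, so n^(log_b(a)) = n.
f(n) = Theta(n), so Case 2 applies.
T(n) = Theta(n log n).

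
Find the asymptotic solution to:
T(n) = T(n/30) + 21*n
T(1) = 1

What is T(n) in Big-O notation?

Geometric series: 21*n*(1 + 1/30 + 1/30^2 + ...) = O(n). T(n) = O(n).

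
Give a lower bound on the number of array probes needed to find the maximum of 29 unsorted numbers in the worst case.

Adversary: any unprobed cell could hold a value larger than everything seen so far. If fewer than 29 cells are probed, the adversary places the max in an unprobed cell. So all 29 cells must be examined; together with 29-1 comparisons this is tight.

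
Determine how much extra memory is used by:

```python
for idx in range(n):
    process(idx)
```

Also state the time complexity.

Space complexity: O(1).
Only a constant amount of auxiliary storage is used; nothing grows with n.
Time complexity: O(n).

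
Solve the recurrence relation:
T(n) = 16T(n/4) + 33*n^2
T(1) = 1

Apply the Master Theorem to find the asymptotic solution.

a=16, b=4, f(n)=33*n^2. log_4(16) = 2. Case 2: T(n) = O(n^2 log n).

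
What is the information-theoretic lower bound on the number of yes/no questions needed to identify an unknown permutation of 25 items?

There are 25! = 15511210043330985984000000 permutations. Each yes/no question gives at most 1 bit, so at least ceil(log_2(15511210043330985984000000)) = 84 questions are needed.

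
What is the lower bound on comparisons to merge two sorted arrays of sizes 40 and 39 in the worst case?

Adversary: with |40 - 39| <= 1 the inputs can be fully interleaved so that every adjacent pair in the merged output comes from different arrays. Then each of the 78 adjacent pairs must be directly compared, or the algorithm cannot determine their relative order. Standard merge meets this bound.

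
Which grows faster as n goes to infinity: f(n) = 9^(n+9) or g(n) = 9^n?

f(n) = 9^(n+9) and g(n) = 9^n are Theta of each other: 9^(n+9) = 9^9 * 9^n = Theta(9^n).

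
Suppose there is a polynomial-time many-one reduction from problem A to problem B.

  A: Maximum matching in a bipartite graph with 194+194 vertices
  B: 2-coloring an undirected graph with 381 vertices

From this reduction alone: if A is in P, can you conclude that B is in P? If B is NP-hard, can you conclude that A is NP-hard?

A poly-time reduction A <=_p B transfers tractability DOWN (B easy => A easy) and hardness UP (A hard => B hard), not the reverse.
From A in P, the reduction alone does NOT give B in P: any problem in P trivially reduces to SAT, yet SAT is not known to be in P.
From B NP-hard, the reduction alone does NOT give A NP-hard: again, easy problems reduce to hard ones.
(Here in fact A is P and B is P.)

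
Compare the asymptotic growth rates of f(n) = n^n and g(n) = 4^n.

f(n) = n^n grows faster: n^n / 4^n = (n/4)^n -> infinity once n > 4.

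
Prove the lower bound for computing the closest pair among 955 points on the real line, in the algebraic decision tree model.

Reduction from element distinctness: given 955 reals, the closest-pair distance is 0 iff two are equal. Element distinctness has an Omega(n log n) lower bound in the algebraic decision tree model (Ben-Or). Therefore closest pair on a line also requires Omega(n log n). Sorting then a linear scan achieves this.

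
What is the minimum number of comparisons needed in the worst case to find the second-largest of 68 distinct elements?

Lower bound: finding the max needs 68-1 comparisons. By the adversary weight-doubling argument, the max must personally win >= ceil(log_2(68)) = 7 comparisons; the 2nd-largest is among those 7 losers, needing 7-1 more comparisons. Total >= 68-1 + 7-1 = 73. A balanced knockout tournament achieves this.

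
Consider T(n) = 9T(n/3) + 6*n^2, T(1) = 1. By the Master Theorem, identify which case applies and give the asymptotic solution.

a=9, b=3, f(n)=6*n^2.
log_3(9) = 2, so n^(log_b(a)) = n^2.
f(n) = Theta(n^2), so Case 2 applies.
T(n) = Theta(n^2 log n).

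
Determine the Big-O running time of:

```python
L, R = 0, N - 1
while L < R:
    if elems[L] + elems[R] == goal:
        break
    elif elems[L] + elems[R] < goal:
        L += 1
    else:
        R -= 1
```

Time complexity: O(n).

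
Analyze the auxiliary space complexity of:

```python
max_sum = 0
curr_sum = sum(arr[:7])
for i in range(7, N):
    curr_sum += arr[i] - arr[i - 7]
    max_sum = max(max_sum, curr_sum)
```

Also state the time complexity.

Space complexity: O(1).
Only a constant amount of auxiliary storage is used; nothing grows with n.
Time complexity: O(n).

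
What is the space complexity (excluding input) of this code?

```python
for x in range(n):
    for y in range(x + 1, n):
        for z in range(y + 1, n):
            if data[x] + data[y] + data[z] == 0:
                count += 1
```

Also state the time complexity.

Space complexity: O(1).
Only a constant amount of auxiliary storage is used; nothing grows with n.
Time complexity: O(n^3).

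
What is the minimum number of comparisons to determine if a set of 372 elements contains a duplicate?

Determining if 372 elements are all distinct requires Omega(n log n) comparisons in the comparison model. This follows from the element distinctness lower bound.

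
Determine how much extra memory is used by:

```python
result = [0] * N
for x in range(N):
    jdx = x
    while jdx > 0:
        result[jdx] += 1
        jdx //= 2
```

Space complexity: O(n).
Auxiliary storage grows linearly with the input size n in the worst case.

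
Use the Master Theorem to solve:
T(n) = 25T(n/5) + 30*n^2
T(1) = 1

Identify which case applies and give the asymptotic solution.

a=25, b=5, f(n)=30*n^2.
log_5(25) = 2, so n^(log_b(a)) = n^2.
f(n) = Theta(n^2), so Case 2 applies.
T(n) = Theta(n^2 log n).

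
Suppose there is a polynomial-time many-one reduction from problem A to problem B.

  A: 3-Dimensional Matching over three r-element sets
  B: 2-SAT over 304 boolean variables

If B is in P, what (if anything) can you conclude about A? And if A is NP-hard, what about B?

A poly-time reduction A <=_p B means any A-instance can be transformed to a B-instance in poly time.
If B is in P: compose the reduction with B's poly-time algorithm to solve A in poly time, so A is in P.
If A is NP-hard: every NP problem reduces to A, which reduces to B; composing reductions, every NP problem reduces to B, so B is NP-hard.
(Here in fact A is NP-complete and B is in P, so no such reduction is known -- its existence would imply P = NP; the analysis concerns only what the assumed reduction would or would not let you conclude.)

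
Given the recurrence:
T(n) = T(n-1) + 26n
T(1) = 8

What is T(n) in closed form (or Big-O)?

Unrolling: T(n) = 8 + 26*(2 + 3 + ... + n) = 8 + 26*(n(n+1)/2 - 1) = O(n^2).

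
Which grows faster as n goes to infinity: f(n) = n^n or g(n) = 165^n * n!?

g(n) = 165^n * n! grows faster: by Stirling n! ~ sqrt(2 pi n)(n/e)^n, so 165^n n! / n^n ~ (165/e)^n sqrt(2 pi n) -> infinity since 165/e > 1.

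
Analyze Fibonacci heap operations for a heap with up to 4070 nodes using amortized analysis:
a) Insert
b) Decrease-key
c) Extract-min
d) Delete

Fibonacci heaps use lazy consolidation. Potential function Phi = t + 2m (t = number of trees, m = marked nodes).
- Insert: O(1) actual, Delta Phi = +1 (one new tree) => O(1) amortized.
- Decrease-key: with c cascading cuts, actual cost is O(c); Delta Phi <= c - 2(c-1) + 2 = 4 - c (c new trees; >= c-1 marks cleared; <= 1 new mark). Amortized O(c) + (4 - c) = O(1).
- Extract-min: O(D(n) + t) actual; consolidation drops t to <= D(n)+1, so Delta Phi pays for the t term. D(n) = O(log n) for n = 4070 => O(log n) amortized.
- Delete: decrease-key to -inf then extract-min = O(log n).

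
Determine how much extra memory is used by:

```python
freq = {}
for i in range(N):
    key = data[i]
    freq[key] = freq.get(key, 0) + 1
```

Space complexity: O(n).
Auxiliary storage grows linearly with the input size n in the worst case.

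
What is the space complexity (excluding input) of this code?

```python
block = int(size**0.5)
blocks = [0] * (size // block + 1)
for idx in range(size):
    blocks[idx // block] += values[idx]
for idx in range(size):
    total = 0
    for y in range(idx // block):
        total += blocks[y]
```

Space complexity: O(sqrt(n)).
Storage scales with sqrt(n).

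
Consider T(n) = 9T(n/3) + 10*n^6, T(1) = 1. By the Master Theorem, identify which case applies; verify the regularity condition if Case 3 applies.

a=9, b=3, f(n)=10*n^6.
log_3(9) = 2 < 6.
f(n) = Omega(n^(2+epsilon)) for some epsilon > 0, so Case 3 is the candidate.
Regularity: a*f(n/b) = 9*10*(n/3)^6 = (9/729)*10*n^6 <= c*f(n) with c = 9/729 < 1. Satisfied.
Case 3: T(n) = Theta(n^6).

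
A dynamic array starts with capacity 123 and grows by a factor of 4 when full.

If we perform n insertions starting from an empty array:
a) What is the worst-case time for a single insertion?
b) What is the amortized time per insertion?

(a) Worst-case single insertion: O(n) -- when the array is full at capacity c, the resize copies all c elements, and c can be Theta(n).
(b) Resizes happen at sizes 123, 492, 1968, ... Total copy cost for n insertions: 123 + 492 + ... = O(n) (geometric series with ratio 1/4). Amortized cost per insertion: O(n)/n = O(1).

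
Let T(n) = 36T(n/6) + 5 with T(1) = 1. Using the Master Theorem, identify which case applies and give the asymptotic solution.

a=36, b=6, f(n)=5.
log_6(36) = 2 > 0.
Since f(n) = O(n^0) is polynomially smaller than n^2, Case 1 applies.
T(n) = Theta(n^2).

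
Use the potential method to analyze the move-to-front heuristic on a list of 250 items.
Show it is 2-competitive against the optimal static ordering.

Let Phi = number of inversions between the MTF list and the optimal static list (0 <= Phi <= C(250,2)). Accessing an element at MTF position k and optimal position j: the move-to-front destroys all k-1 inversions in front of it that are not in front in optimal (>= k-j of them) and creates at most j-1 new ones. Amortized cost <= k + (j-1) - (k-j) = 2j - 1 <= 2 * optimal cost.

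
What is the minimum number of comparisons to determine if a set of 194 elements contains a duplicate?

Determining if 194 elements are all distinct requires Omega(n log n) comparisons in the comparison model. This follows from the element distinctness lower bound.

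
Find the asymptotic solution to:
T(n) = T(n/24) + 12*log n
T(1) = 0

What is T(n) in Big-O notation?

Each of the log_24(n) levels adds O(log n). T(n) = O(log^2 n).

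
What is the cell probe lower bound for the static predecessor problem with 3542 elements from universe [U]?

The Patrascu-Thorup lower bound shows any data structure on n = 3542 elements using O(n * polylog(n)) space requires Omega(log log U) query time. van Emde Boas trees achieve O(log log U) with O(U) space.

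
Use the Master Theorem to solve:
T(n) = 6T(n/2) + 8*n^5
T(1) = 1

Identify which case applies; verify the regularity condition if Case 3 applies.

a=6, b=2, f(n)=8*n^5.
log_2(6) = 2.585 < 5.
f(n) = Omega(n^(2.585+epsilon)) for some epsilon > 0, so Case 3 is the candidate.
Regularity: a*f(n/b) = 6*8*(n/2)^5 = (6/32)*8*n^5 <= c*f(n) with c = 6/32 < 1. Satisfied.
Case 3: T(n) = Theta(n^5).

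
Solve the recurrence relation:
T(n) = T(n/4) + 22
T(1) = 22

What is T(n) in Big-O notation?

Each step divides n by 4 and adds 22. After log_4(n) steps, T(n) = O(log n).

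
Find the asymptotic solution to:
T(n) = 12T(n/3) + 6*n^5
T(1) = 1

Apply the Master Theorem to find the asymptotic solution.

a=12, b=3, f(n)=6*n^5. log_3(12) = 2.262 < 5. Case 3: T(n) = O(n^5).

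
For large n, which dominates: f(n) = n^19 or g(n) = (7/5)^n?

g(n) = (7/5)^n grows faster: (7/5)^n is exponential with base 7/5 > 1, dominating every polynomial.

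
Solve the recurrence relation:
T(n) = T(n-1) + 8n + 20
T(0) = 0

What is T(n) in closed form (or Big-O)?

Dominant term in sum is 8*sum(i, i=1..n) = 8*n*(n+1)/2 = O(n^2).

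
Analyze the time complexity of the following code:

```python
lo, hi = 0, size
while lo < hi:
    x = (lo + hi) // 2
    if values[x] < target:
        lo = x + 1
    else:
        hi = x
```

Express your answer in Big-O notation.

Time complexity: O(log n).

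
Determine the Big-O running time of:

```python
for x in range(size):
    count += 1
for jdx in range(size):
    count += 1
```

Time complexity: O(n).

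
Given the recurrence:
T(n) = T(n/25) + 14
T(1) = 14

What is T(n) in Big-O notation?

Each step divides n by 25 and adds 14. After log_25(n) steps, T(n) = O(log n).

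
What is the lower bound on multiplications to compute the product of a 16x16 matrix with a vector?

A 16x16 matrix-vector product has 16 inner products of length 16. Output depends on all 16^2 = 256 matrix entries. At least 256 multiplications needed.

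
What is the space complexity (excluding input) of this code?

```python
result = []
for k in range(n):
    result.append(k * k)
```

Space complexity: O(n).
Auxiliary storage grows linearly with the input size n in the worst case.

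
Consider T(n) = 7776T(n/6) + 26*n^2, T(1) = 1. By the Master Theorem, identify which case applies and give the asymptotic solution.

a=7776, b=6, f(n)=26*n^2.
log_6(7776) = 5 > 2.
Since f(n) = O(n^2) is polynomially smaller than n^5, Case 1 applies.
T(n) = Theta(n^5).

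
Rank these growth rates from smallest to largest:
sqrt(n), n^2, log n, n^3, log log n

Ordered by growth rate: log log n < log n < sqrt(n) < n^2 < n^3.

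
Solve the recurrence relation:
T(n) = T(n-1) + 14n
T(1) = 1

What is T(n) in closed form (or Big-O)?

Unrolling: T(n) = 1 + 14*(2 + 3 + ... + n) = 1 + 14*(n(n+1)/2 - 1) = O(n^2).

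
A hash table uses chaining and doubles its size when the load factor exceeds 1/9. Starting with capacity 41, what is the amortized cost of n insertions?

Rehashing occurs when load exceeds 1/9. Total rehash cost is geometric series summing to O(n). Each insertion itself is O(1). Amortized: O(1).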